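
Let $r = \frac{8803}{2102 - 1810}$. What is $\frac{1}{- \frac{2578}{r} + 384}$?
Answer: $\frac{8803}{2627576} \approx 0.0033502$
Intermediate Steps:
$r = \frac{8803}{292} \approx 30.147$
$\frac{1}{- \frac{2578}{r} + 384} = \frac{1}{- \frac{2578}{\frac{8803}{292}} + 384} = \frac{1}{\left(-2578\right) \frac{292}{8803} + 384} = \frac{1}{- \frac{752776}{8803} + 384} = \frac{1}{\frac{2627576}{8803}} = \frac{8803}{2627576}$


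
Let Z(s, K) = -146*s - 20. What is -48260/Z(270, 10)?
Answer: 2413/1972 ≈ 1.2236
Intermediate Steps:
Z(s, K) = -20 - 146*s
-48260/Z(270, 10) = -48260/(-20 - 146*270) = -48260/(-20 - 39420) = -48260/(-39440) = -48260*(-1/39440) = 2413/1972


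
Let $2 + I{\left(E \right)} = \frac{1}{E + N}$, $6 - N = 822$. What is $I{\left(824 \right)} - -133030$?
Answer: $\frac{1064225}{8} \approx 1.3303 \cdot 10^{5}$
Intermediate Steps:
$N = -816$ ($N = 6 - 822 = -816$)
$I{\left(E \right)} = -2 + \frac{1}{-816 + E}$ ($I{\left(E \right)} = -2 + \frac{1}{E - 816} = -2 + \frac{1}{-816 + E}$)
$I{\left(824 \right)} - -133030 = \frac{1633 - 1648}{-816 + 824} - -133030 = \frac{1633 - 1648}{8} + 133030 = \frac{1}{8} \left(-15\right) + 133030 = - \frac{15}{8} + 133030 = \frac{1064225}{8}$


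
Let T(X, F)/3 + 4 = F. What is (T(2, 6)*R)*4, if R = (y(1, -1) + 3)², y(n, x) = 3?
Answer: 864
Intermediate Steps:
T(X, F) = -12 + 3*F
R = 36 (R = (3 + 3)² = 6² = 36)
(T(2, 6)*R)*4 = ((-12 + 3*6)*36)*4 = ((-12 + 18)*36)*4 = (6*36)*4 = 216*4 = 864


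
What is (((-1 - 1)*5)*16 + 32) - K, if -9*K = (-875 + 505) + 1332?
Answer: -190/9 ≈ -21.111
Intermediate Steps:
K = -962/9 (K = -((-875 + 505) + 1332)/9 = -(-370 + 1332)/9 = -⅑*962 = -962/9 ≈ -106.89)
(((-1 - 1)*5)*16 + 32) - K = (((-1 - 1)*5)*16 + 32) - 1*(-962/9) = (-2*5*16 + 32) + 962/9 = (-10*16 + 32) + 962/9 = (-160 + 32) + 962/9 = -128 + 962/9 = -190/9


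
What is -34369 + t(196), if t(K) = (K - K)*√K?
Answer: -34369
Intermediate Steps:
t(K) = 0 (t(K) = 0*√K = 0)
-34369 + t(196) = -34369 + 0 = -34369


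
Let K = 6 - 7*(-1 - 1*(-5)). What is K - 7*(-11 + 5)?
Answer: 20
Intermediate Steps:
K = -22 (K = 6 - 7*(-1 + 5) = 6 - 7*4 = 6 - 28 = -22)
K - 7*(-11 + 5) = -22 - 7*(-11 + 5) = -22 - 7*(-6) = -22 + 42 = 20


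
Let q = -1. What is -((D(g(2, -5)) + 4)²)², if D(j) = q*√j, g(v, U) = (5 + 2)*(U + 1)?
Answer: 1648 - 384*I*√7 ≈ 1648.0 - 1016.0*I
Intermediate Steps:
g(v, U) = 7 + 7*U (g(v, U) = 7*(1 + U) = 7 + 7*U)
D(j) = -√j
-((D(g(2, -5)) + 4)²)² = -((-√(7 + 7*(-5)) + 4)²)² = -((-√(7 - 35) + 4)²)² = -((-√(-28) + 4)²)² = -((-2*I*√7 + 4)²)² = -((4 - 2*I*√7)²)² = -(4 - 2*I*√7)⁴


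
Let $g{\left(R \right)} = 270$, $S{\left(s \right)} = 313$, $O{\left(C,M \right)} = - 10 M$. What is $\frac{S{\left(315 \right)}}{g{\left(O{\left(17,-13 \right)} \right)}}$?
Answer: $\frac{313}{270} \approx 1.1593$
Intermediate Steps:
$\frac{S{\left(315 \right)}}{g{\left(O{\left(17,-13 \right)} \right)}} = \frac{313}{270}$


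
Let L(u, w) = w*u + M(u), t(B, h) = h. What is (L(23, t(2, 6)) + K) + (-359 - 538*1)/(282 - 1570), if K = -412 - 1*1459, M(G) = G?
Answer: -95721/56 ≈ -1709.3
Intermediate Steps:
L(u, w) = u + u*w (L(u, w) = w*u + u = u*w + u = u + u*w)
K = -1871 (K = -412 - 1459 = -1871)
(L(23, t(2, 6)) + K) + (-359 - 538*1)/(282 - 1570) = (23*(1 + 6) - 1871) + (-359 - 538*1)/(282 - 1570) = (23*7 - 1871) + (-359 - 538)/(-1288) = (161 - 1871) - 897*(-1/1288) = -1710 + 39/56 = -95721/56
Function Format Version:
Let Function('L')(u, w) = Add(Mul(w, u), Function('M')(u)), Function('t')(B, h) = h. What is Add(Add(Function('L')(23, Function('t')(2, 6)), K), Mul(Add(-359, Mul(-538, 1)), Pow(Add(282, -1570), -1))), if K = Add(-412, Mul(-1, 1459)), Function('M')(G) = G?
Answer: Rational(-95721, 56) ≈ -1709.3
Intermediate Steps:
Function('L')(u, w) = Add(u, Mul(u, w)) (Function('L')(u, w) = Add(Mul(w, u), u) = Add(Mul(u, w), u) = Add(u, Mul(u, w)))
K = -1871 (K = Add(-412, -1459) = -1871)
Add(Add(Function('L')(23, Function('t')(2, 6)), K), Mul(Add(-359, Mul(-538, 1)), Pow(Add(282, -1570), -1))) = Add(Add(Mul(23, Add(1, 6)), -1871), Mul(Add(-359, Mul(-538, 1)), Pow(Add(282, -1570), -1))) = Add(Add(Mul(23, 7), -1871), Mul(Add(-359, -538), Pow(-1288, -1))) = Add(Add(161, -1871), Mul(-897, Rational(-1, 1288))) = Add(-1710, Rational(39, 56)) = Rational(-95721, 56)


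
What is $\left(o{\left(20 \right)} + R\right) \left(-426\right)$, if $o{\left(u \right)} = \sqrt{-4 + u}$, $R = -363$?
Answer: $152934$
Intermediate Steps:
$\left(o{\left(20 \right)} + R\right) \left(-426\right) = \left(\sqrt{-4 + 20} - 363\right) \left(-426\right) = \left(\sqrt{16} - 363\right) \left(-426\right) = \left(4 - 363\right) \left(-426\right) = \left(-359\right) \left(-426\right) = 152934$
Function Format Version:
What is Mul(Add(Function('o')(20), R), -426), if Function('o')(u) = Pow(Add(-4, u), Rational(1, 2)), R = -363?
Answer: 152934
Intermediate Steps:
Mul(Add(Function('o')(20), R), -426) = Mul(Add(Pow(Add(-4, 20), Rational(1, 2)), -363), -426) = Mul(Add(Pow(16, Rational(1, 2)), -363), -426) = Mul(Add(4, -363), -426) = Mul(-359, -426) = 152934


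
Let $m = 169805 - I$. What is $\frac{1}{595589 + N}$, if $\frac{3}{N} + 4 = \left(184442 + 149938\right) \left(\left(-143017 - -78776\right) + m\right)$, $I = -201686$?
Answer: $\frac{102738254996}{61189774554812647} \approx 1.679 \cdot 10^{-6}$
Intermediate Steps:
$m = 371491$ ($m = 169805 - -201686 = 169805 + 201686 = 371491$)
$N = \frac{3}{102738254996}$ ($N = \frac{3}{-4 + \left(184442 + 149938\right) \left(\left(-143017 - -78776\right) + 371491\right)} = \frac{3}{-4 + 334380 \left(\left(-143017 + 78776\right) + 371491\right)} = \frac{3}{-4 + 334380 \left(-64241 + 371491\right)} = \frac{3}{-4 + 334380 \cdot 307250} = \frac{3}{-4 + 102738255000} = \frac{3}{102738254996} \approx 2.92 \cdot 10^{-11}$)
$\frac{1}{595589 + N} = \frac{1}{595589 + \frac{3}{102738254996}} = \frac{1}{\frac{61189774554812647}{102738254996}} = \frac{102738254996}{61189774554812647}$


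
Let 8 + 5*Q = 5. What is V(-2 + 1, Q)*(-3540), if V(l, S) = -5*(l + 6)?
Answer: 88500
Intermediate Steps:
Q = -⅗ (Q = -8/5 + (⅕)*5 = -8/5 + 1 = -⅗ ≈ -0.60000)
V(l, S) = -30 - 5*l (V(l, S) = -5*(6 + l) = -30 - 5*l)
V(-2 + 1, Q)*(-3540) = (-30 - 5*(-2 + 1))*(-3540) = (-30 - 5*(-1))*(-3540) = (-30 + 5)*(-3540) = -25*(-3540) = 88500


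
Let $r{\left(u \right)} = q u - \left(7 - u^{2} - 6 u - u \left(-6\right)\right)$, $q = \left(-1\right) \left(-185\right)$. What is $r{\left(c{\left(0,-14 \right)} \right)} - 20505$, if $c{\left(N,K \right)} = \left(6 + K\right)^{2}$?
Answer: $-4576$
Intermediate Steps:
$q = 185$
$r{\left(u \right)} = -7 + u^{2} + 185 u$ ($r{\left(u \right)} = 185 u - \left(7 - u^{2} - 6 u - u \left(-6\right)\right) = 185 u + \left(\left(-7 + u^{2} + 6 u\right) - 6 u\right) = 185 u + \left(-7 + u^{2}\right) = -7 + u^{2} + 185 u$)
$r{\left(c{\left(0,-14 \right)} \right)} - 20505 = \left(-7 + \left(\left(6 - 14\right)^{2}\right)^{2} + 185 \left(6 - 14\right)^{2}\right) - 20505 = \left(-7 + \left(\left(-8\right)^{2}\right)^{2} + 185 \left(-8\right)^{2}\right) - 20505 = \left(-7 + 64^{2} + 185 \cdot 64\right) - 20505 = \left(-7 + 4096 + 11840\right) - 20505 = 15929 - 20505 = -4576$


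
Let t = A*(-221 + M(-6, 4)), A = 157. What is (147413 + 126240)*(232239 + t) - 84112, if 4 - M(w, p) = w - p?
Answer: 54659366108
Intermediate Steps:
M(w, p) = 4 + p - w (M(w, p) = 4 - (w - p) = 4 + (p - w) = 4 + p - w)
t = -32499 (t = 157*(-221 + (4 + 4 - 1*(-6))) = 157*(-221 + (4 + 4 + 6)) = 157*(-221 + 14) = 157*(-207) = -32499)
(147413 + 126240)*(232239 + t) - 84112 = (147413 + 126240)*(232239 - 32499) - 84112 = 273653*199740 - 84112 = 54659450220 - 84112 = 54659366108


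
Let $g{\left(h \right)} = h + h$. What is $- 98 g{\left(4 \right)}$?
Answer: $-784$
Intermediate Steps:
$g{\left(h \right)} = 2 h$
$- 98 g{\left(4 \right)} = - 98 \cdot 2 \cdot 4 = \left(-98\right) 8 = -784$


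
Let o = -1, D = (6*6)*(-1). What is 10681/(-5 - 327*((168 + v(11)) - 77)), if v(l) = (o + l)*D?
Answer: 10681/87958 ≈ 0.12143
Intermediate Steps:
D = -36 (D = 36*(-1) = -36)
v(l) = 36 - 36*l (v(l) = (-1 + l)*(-36) = 36 - 36*l)
10681/(-5 - 327*((168 + v(11)) - 77)) = 10681/(-5 - 327*((168 + (36 - 36*11)) - 77)) = 10681/(-5 - 327*((168 + (36 - 396)) - 77)) = 10681/(-5 - 327*((168 - 360) - 77)) = 10681/(-5 - 327*(-192 - 77)) = 10681/(-5 - 327*(-269)) = 10681/(-5 + 87963) = 10681/87958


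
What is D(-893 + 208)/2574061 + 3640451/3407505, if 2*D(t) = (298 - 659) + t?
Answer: 9368960816396/8771125727805 ≈ 1.0682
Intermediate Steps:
D(t) = -361/2 + t/2 (D(t) = ((298 - 659) + t)/2 = (-361 + t)/2 = -361/2 + t/2)
D(-893 + 208)/2574061 + 3640451/3407505 = (-361/2 + (-893 + 208)/2)/2574061 + 3640451/3407505 = (-361/2 + (1/2)*(-685))*(1/2574061) + 3640451*(1/3407505) = (-361/2 - 685/2)*(1/2574061) + 3640451/3407505 = -523*1/2574061 + 3640451/3407505 = -523/2574061 + 3640451/3407505 = 9368960816396/8771125727805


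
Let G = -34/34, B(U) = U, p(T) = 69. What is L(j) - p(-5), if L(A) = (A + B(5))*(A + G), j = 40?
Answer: 1686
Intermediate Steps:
G = -1 (G = -34*1/34 = -1)
L(A) = (-1 + A)*(5 + A) (L(A) = (A + 5)*(A - 1) = (5 + A)*(-1 + A) = (-1 + A)*(5 + A))
L(j) - p(-5) = (-5 + 40**2 + 4*40) - 1*69 = (-5 + 1600 + 160) - 69 = 1755 - 69 = 1686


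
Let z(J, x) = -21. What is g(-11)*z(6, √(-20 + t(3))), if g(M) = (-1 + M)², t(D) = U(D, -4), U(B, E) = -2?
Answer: -3024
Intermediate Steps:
t(D) = -2
g(-11)*z(6, √(-20 + t(3))) = (-1 - 11)²*(-21) = (-12)²*(-21) = 144*(-21) = -3024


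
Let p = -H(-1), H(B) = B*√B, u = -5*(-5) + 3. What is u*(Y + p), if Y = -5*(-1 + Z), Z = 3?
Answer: -280 + 28*I ≈ -280.0 + 28.0*I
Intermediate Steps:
Y = -10 (Y = -5*(-1 + 3) = -5*2 = -10)
u = 28 (u = 25 + 3 = 28)
H(B) = B^(3/2)
p = I (p = -(-1)^(3/2) = -(-1)*I = I ≈ 1.0*I)
u*(Y + p) = 28*(-10 + I) = -280 + 28*I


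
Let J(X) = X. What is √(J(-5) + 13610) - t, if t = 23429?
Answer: -23429 + √13605 ≈ -23312.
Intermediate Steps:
√(J(-5) + 13610) - t = √(-5 + 13610) - 1*23429 = √13605 - 23429 = -23429 + √13605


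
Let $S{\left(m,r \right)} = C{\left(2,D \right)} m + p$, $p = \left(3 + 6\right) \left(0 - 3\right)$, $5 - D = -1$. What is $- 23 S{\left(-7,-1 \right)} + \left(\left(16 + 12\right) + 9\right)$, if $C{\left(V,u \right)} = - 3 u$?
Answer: $-2240$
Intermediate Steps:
$D = 6$ ($D = 5 - -1 = 5 + 1 = 6$)
$p = -27$ ($p = 9 \left(-3\right) = -27$)
$S{\left(m,r \right)} = -27 - 18 m$ ($S{\left(m,r \right)} = \left(-3\right) 6 m - 27 = - 18 m - 27 = -27 - 18 m$)
$- 23 S{\left(-7,-1 \right)} + \left(\left(16 + 12\right) + 9\right) = - 23 \left(-27 - -126\right) + \left(\left(16 + 12\right) + 9\right) = - 23 \left(-27 + 126\right) + \left(28 + 9\right) = \left(-23\right) 99 + 37 = -2277 + 37 = -2240$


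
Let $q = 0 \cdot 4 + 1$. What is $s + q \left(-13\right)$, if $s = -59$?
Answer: $-72$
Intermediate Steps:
$q = 1$ ($q = 0 + 1 = 1$)
$s + q \left(-13\right) = -59 + 1 \left(-13\right) = -59 - 13 = -72$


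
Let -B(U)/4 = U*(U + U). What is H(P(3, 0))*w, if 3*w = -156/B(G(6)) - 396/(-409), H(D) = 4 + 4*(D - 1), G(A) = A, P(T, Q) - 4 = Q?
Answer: 29642/3681 ≈ 8.0527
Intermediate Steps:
P(T, Q) = 4 + Q
B(U) = -8*U² (B(U) = -4*U*(U + U) = -4*U*2*U = -8*U²)
H(D) = 4*D (H(D) = 4 + 4*(-1 + D) = 4 + (-4 + 4*D) = 4*D)
w = 14821/29448 (w = (-156/((-8*6²)) - 396/(-409))/3 = (-156/((-8*36)) - 396*(-1/409))/3 = (-156/(-288) + 396/409)/3 = (-156*(-1/288) + 396/409)/3 = (13/24 + 396/409)/3 = (⅓)*(14821/9816) = 14821/29448 ≈ 0.50329)
H(P(3, 0))*w = (4*(4 + 0))*(14821/29448) = (4*4)*(14821/29448) = 16*(14821/29448) = 29642/3681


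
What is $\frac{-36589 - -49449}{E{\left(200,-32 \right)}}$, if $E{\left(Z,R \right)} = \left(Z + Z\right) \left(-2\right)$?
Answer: $- \frac{643}{40} \approx -16.075$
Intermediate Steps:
$E{\left(Z,R \right)} = - 4 Z$ ($E{\left(Z,R \right)} = 2 Z \left(-2\right) = - 4 Z$)
$\frac{-36589 - -49449}{E{\left(200,-32 \right)}} = \frac{-36589 - -49449}{\left(-4\right) 200} = \frac{-36589 + 49449}{-800} = 12860 \left(- \frac{1}{800}\right) = - \frac{643}{40}$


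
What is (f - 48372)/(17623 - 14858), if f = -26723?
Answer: -15019/553 ≈ -27.159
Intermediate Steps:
(f - 48372)/(17623 - 14858) = (-26723 - 48372)/(17623 - 14858) = -75095/2765 = -75095*1/2765 = -15019/553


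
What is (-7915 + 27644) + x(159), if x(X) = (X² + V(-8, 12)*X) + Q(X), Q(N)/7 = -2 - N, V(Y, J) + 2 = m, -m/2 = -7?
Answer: 45791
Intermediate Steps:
m = 14 (m = -2*(-7) = 14)
V(Y, J) = 12 (V(Y, J) = -2 + 14 = 12)
Q(N) = -14 - 7*N (Q(N) = 7*(-2 - N) = -14 - 7*N)
x(X) = -14 + X² + 5*X (x(X) = (X² + 12*X) + (-14 - 7*X) = -14 + X² + 5*X)
(-7915 + 27644) + x(159) = (-7915 + 27644) + (-14 + 159² + 5*159) = 19729 + (-14 + 25281 + 795) = 19729 + 26062 = 45791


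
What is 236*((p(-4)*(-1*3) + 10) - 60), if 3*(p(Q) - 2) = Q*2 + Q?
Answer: -10384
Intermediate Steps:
p(Q) = 2 + Q (p(Q) = 2 + (Q*2 + Q)/3 = 2 + (2*Q + Q)/3 = 2 + (3*Q)/3 = 2 + Q)
236*((p(-4)*(-1*3) + 10) - 60) = 236*(((2 - 4)*(-1*3) + 10) - 60) = 236*((-2*(-3) + 10) - 60) = 236*((6 + 10) - 60) = 236*(16 - 60) = 236*(-44) = -10384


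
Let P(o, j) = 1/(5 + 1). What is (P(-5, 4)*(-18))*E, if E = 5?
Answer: -15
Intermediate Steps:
P(o, j) = ⅙ (P(o, j) = 1/6 = ⅙)
(P(-5, 4)*(-18))*E = ((⅙)*(-18))*5 = -3*5 = -15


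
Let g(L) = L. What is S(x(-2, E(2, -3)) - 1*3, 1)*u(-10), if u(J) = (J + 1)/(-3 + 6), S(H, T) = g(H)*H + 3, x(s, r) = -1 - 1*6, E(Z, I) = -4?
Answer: -309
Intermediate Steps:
x(s, r) = -7 (x(s, r) = -1 - 6 = -7)
S(H, T) = 3 + H**2 (S(H, T) = H*H + 3 = H**2 + 3 = 3 + H**2)
u(J) = 1/3 + J/3 (u(J) = (1 + J)/3 = (1 + J)*(1/3) = 1/3 + J/3)
S(x(-2, E(2, -3)) - 1*3, 1)*u(-10) = (3 + (-7 - 1*3)**2)*(1/3 + (1/3)*(-10)) = (3 + (-7 - 3)**2)*(1/3 - 10/3) = (3 + (-10)**2)*(-3) = (3 + 100)*(-3) = 103*(-3) = -309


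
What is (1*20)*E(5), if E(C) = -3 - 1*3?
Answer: -120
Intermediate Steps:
E(C) = -6 (E(C) = -3 - 3 = -6)
(1*20)*E(5) = (1*20)*(-6) = 20*(-6) = -120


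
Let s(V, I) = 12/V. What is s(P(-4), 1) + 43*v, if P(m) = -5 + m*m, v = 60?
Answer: 28392/11 ≈ 2581.1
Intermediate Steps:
P(m) = -5 + m²
s(P(-4), 1) + 43*v = 12/(-5 + (-4)²) + 43*60 = 12/(-5 + 16) + 2580 = 12/11 + 2580 = 28392/11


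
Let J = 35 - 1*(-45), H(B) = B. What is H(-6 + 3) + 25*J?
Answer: 1997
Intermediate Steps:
J = 80 (J = 35 + 45 = 80)
H(-6 + 3) + 25*J = (-6 + 3) + 25*80 = -3 + 2000 = 1997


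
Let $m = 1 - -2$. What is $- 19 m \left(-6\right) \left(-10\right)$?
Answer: $-3420$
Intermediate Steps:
$m = 3$ ($m = 1 + 2 = 3$)
$- 19 m \left(-6\right) \left(-10\right) = - 19 \cdot 3 \left(-6\right) \left(-10\right) = \left(-19\right) \left(-18\right) \left(-10\right) = 342 \left(-10\right) = -3420$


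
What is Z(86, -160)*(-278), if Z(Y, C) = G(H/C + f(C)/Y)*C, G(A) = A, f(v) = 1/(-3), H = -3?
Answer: 85346/129 ≈ 661.60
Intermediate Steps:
f(v) = -⅓
Z(Y, C) = C*(-3/C - 1/(3*Y)) (Z(Y, C) = (-3/C - 1/(3*Y))*C = C*(-3/C - 1/(3*Y)))
Z(86, -160)*(-278) = (-3 - ⅓*(-160)/86)*(-278) = (-3 - ⅓*(-160)*1/86)*(-278) = (-3 + 80/129)*(-278) = -307/129*(-278) = 85346/129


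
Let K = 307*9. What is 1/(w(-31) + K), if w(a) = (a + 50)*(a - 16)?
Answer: 1/1870 ≈ 0.00053476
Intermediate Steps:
w(a) = (-16 + a)*(50 + a) (w(a) = (50 + a)*(-16 + a) = (-16 + a)*(50 + a))
K = 2763
1/(w(-31) + K) = 1/((-800 + (-31)² + 34*(-31)) + 2763) = 1/((-800 + 961 - 1054) + 2763) = 1/(-893 + 2763) = 1/1870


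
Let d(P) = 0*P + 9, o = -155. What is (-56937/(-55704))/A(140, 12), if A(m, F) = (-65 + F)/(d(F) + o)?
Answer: 1385467/492052 ≈ 2.8157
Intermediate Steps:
d(P) = 9 (d(P) = 0 + 9 = 9)
A(m, F) = 65/146 - F/146 (A(m, F) = (-65 + F)/(9 - 155) = (-65 + F)/(-146) = (-65 + F)*(-1/146) = 65/146 - F/146)
(-56937/(-55704))/A(140, 12) = (-56937/(-55704))/(65/146 - 1/146*12) = (-56937*(-1/55704))/(65/146 - 6/73) = 18979/(18568*(53/146)) = (18979/18568)*(146/53) = 1385467/492052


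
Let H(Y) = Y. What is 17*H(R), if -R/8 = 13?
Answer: -1768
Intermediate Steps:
R = -104 (R = -8*13 = -104)
17*H(R) = 17*(-104) = -1768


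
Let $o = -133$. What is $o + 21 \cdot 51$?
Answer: $938$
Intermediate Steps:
$o + 21 \cdot 51 = -133 + 21 \cdot 51 = -133 + 1071 = 938$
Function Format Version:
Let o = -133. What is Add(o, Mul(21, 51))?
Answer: 938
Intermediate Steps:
Add(o, Mul(21, 51)) = Add(-133, Mul(21, 51)) = Add(-133, 1071) = 938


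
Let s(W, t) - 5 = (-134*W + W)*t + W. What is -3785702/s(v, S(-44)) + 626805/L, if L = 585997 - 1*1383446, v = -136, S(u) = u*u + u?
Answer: -24469653768023/27290590746885 ≈ -0.89663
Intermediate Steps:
S(u) = u + u² (S(u) = u² + u = u + u²)
L = -797449 (L = 585997 - 1383446 = -797449)
s(W, t) = 5 + W - 133*W*t (s(W, t) = 5 + ((-134*W + W)*t + W) = 5 + ((-133*W)*t + W) = 5 + (-133*W*t + W) = 5 + (W - 133*W*t) = 5 + W - 133*W*t)
-3785702/s(v, S(-44)) + 626805/L = -3785702/(5 - 136 - 133*(-136)*(-44*(1 - 44))) + 626805/(-797449) = -3785702/(5 - 136 - 133*(-136)*(-44*(-43))) + 626805*(-1/797449) = -3785702/(5 - 136 - 133*(-136)*1892) - 626805/797449 = -3785702/(5 - 136 + 34222496) - 626805/797449 = -3785702/34222365 - 626805/797449 = -24469653768023/27290590746885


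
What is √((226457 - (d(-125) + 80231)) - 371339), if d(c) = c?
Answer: 2*I*√56247 ≈ 474.33*I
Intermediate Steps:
√((226457 - (d(-125) + 80231)) - 371339) = √((226457 - (-125 + 80231)) - 371339) = √((226457 - 1*80106) - 371339) = √((226457 - 80106) - 371339) = √(146351 - 371339) = √(-224988) = 2*I*√56247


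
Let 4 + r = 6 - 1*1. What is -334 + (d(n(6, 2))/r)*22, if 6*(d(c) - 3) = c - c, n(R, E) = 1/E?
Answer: -268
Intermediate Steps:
r = 1 (r = -4 + (6 - 1*1) = -4 + (6 - 1) = -4 + 5 = 1)
d(c) = 3 (d(c) = 3 + (c - c)/6 = 3 + (⅙)*0 = 3 + 0 = 3)
-334 + (d(n(6, 2))/r)*22 = -334 + (3/1)*22 = -334 + (3*1)*22 = -334 + 3*22 = -334 + 66 = -268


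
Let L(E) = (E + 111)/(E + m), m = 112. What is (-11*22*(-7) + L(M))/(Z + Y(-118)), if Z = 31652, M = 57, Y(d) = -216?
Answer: 143227/2656342 ≈ 0.053919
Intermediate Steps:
L(E) = (111 + E)/(112 + E) (L(E) = (E + 111)/(E + 112) = (111 + E)/(112 + E))
(-11*22*(-7) + L(M))/(Z + Y(-118)) = (-11*22*(-7) + (111 + 57)/(112 + 57))/(31652 - 216) = (-242*(-7) + 168/169)/31436 = (1694 + (1/169)*168)*(1/31436) = (1694 + 168/169)*(1/31436) = (286454/169)*(1/31436) = 143227/2656342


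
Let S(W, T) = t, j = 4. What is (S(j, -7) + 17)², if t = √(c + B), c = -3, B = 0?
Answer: (17 + I*√3)² ≈ 286.0 + 58.89*I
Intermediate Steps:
t = I*√3 (t = √(-3 + 0) = √(-3) = I*√3 ≈ 1.732*I)
S(W, T) = I*√3
(S(j, -7) + 17)² = (I*√3 + 17)² = (17 + I*√3)²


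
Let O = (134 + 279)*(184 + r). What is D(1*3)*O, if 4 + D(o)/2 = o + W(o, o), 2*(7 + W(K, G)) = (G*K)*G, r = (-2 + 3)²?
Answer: 840455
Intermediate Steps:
r = 1 (r = 1² = 1)
O = 76405 (O = (134 + 279)*(184 + 1) = 413*185 = 76405)
W(K, G) = -7 + K*G²/2 (W(K, G) = -7 + ((G*K)*G)/2 = -7 + (K*G²)/2 = -7 + K*G²/2)
D(o) = -22 + o³ + 2*o (D(o) = -8 + 2*(o + (-7 + o*o²/2)) = -8 + 2*(o + (-7 + o³/2)) = -8 + 2*(-7 + o + o³/2) = -8 + (-14 + o³ + 2*o) = -22 + o³ + 2*o)
D(1*3)*O = (-22 + (1*3)³ + 2*(1*3))*76405 = (-22 + 3³ + 2*3)*76405 = (-22 + 27 + 6)*76405 = 11*76405 = 840455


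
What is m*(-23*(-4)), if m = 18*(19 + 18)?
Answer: 61272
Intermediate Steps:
m = 666 (m = 18*37 = 666)
m*(-23*(-4)) = 666*(-23*(-4)) = 666*92 = 61272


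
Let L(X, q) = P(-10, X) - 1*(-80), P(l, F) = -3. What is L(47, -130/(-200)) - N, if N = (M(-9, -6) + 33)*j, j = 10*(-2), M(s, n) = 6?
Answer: 857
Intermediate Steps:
j = -20
N = -780 (N = (6 + 33)*(-20) = 39*(-20) = -780)
L(X, q) = 77 (L(X, q) = -3 - 1*(-80) = -3 + 80 = 77)
L(47, -130/(-200)) - N = 77 - 1*(-780) = 77 + 780 = 857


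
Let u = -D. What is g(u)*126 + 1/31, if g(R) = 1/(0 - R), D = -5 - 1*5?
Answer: -1948/155 ≈ -12.568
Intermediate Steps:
D = -10 (D = -5 - 5 = -10)
u = 10 (u = -1*(-10) = 10)
g(R) = -1/R (g(R) = 1/(-R) = -1/R)
g(u)*126 + 1/31 = -1/10*126 + 1/31 = -1*⅒*126 + 1/31 = -⅒*126 + 1/31 = -63/5 + 1/31 = -1948/155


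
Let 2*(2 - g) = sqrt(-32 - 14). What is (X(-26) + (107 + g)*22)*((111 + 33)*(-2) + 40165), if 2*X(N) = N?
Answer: 95106645 - 438647*I*sqrt(46) ≈ 9.5107e+7 - 2.975e+6*I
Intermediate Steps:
g = 2 - I*sqrt(46)/2 (g = 2 - sqrt(-32 - 14)/2 = 2 - I*sqrt(46)/2 ≈ 2.0 - 3.3912*I)
X(N) = N/2
(X(-26) + (107 + g)*22)*((111 + 33)*(-2) + 40165) = ((1/2)*(-26) + (107 + (2 - I*sqrt(46)/2))*22)*((111 + 33)*(-2) + 40165) = (-13 + (109 - I*sqrt(46)/2)*22)*(144*(-2) + 40165) = (-13 + (2398 - 11*I*sqrt(46)))*(-288 + 40165) = (2385 - 11*I*sqrt(46))*39877 = 95106645 - 438647*I*sqrt(46)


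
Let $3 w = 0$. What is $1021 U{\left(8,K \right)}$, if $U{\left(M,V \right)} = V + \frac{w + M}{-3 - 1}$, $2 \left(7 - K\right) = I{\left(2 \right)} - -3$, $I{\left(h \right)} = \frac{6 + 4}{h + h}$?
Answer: $\frac{9189}{4} \approx 2297.3$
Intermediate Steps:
$w = 0$ ($w = \frac{1}{3} \cdot 0 = 0$)
$I{\left(h \right)} = \frac{5}{h}$ ($I{\left(h \right)} = \frac{10}{2 h} = 10 \frac{1}{2 h} = \frac{5}{h}$)
$K = \frac{17}{4}$ ($K = 7 - \frac{\frac{5}{2} - -3}{2} = 7 - \frac{5 \cdot \frac{1}{2} + 3}{2} = 7 - \frac{\frac{5}{2} + 3}{2} = 7 - \frac{11}{4} = \frac{17}{4} \approx 4.25$)
$U{\left(M,V \right)} = V - \frac{M}{4}$ ($U{\left(M,V \right)} = V + \frac{0 + M}{-3 - 1} = V + \frac{M}{-4} = V + M \left(- \frac{1}{4}\right) = V - \frac{M}{4}$)
$1021 U{\left(8,K \right)} = 1021 \left(\frac{17}{4} - 2\right) = 1021 \cdot \frac{9}{4} = \frac{9189}{4}$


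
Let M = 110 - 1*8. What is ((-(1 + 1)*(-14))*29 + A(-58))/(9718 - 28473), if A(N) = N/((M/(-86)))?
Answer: -43906/956505 ≈ -0.045903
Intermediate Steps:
M = 102 (M = 110 - 8 = 102)
A(N) = -43*N/51 (A(N) = N/((102/(-86))) = N/((102*(-1/86))) = N/(-51/43) = N*(-43/51) = -43*N/51)
((-(1 + 1)*(-14))*29 + A(-58))/(9718 - 28473) = ((-(1 + 1)*(-14))*29 - 43/51*(-58))/(9718 - 28473) = ((-1*2*(-14))*29 + 2494/51)/(-18755) = (-2*(-14)*29 + 2494/51)*(-1/18755) = (28*29 + 2494/51)*(-1/18755) = (812 + 2494/51)*(-1/18755) = (43906/51)*(-1/18755) = -43906/956505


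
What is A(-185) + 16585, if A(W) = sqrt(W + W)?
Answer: 16585 + I*sqrt(370) ≈ 16585.0 + 19.235*I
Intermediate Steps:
A(W) = sqrt(2)*sqrt(W) (A(W) = sqrt(2*W) = sqrt(2)*sqrt(W))
A(-185) + 16585 = sqrt(2)*sqrt(-185) + 16585 = sqrt(2)*(I*sqrt(185)) + 16585 = I*sqrt(370) + 16585 = 16585 + I*sqrt(370)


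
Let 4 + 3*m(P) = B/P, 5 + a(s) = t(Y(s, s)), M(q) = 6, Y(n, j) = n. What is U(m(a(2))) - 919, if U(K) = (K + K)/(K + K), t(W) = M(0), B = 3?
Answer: -918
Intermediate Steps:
t(W) = 6
a(s) = 1 (a(s) = -5 + 6 = 1)
m(P) = -4/3 + 1/P (m(P) = -4/3 + (3/P)/3 = -4/3 + 1/P)
U(K) = 1 (U(K) = (2*K)/((2*K)) = (2*K)*(1/(2*K)) = 1)
U(m(a(2))) - 919 = 1 - 919 = -918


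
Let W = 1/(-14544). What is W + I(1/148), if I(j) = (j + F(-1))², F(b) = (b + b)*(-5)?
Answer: 498440945/4977684 ≈ 100.14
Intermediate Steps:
F(b) = -10*b (F(b) = (2*b)*(-5) = -10*b)
I(j) = (10 + j)² (I(j) = (j - 10*(-1))² = (j + 10)² = (10 + j)²)
W = -1/14544 ≈ -6.8757e-5
W + I(1/148) = -1/14544 + (10 + 1/148)² = -1/14544 + (1481/148)² = -1/14544 + 2193361/21904 = 498440945/4977684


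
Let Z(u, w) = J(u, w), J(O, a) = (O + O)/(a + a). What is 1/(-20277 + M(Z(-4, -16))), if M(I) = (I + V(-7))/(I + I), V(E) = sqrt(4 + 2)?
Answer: -81106/1644545713 - 8*sqrt(6)/1644545713 ≈ -4.9330e-5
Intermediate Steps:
J(O, a) = O/a (J(O, a) = (2*O)/((2*a)) = (2*O)*(1/(2*a)) = O/a)
V(E) = sqrt(6)
Z(u, w) = u/w
M(I) = (I + sqrt(6))/(2*I) (M(I) = (I + sqrt(6))/(I + I) = (I + sqrt(6))/((2*I)) = (I + sqrt(6))*(1/(2*I)) = (I + sqrt(6))/(2*I))
1/(-20277 + M(Z(-4, -16))) = 1/(-20277 + (-4/(-16) + sqrt(6))/(2*((-4/(-16))))) = 1/(-20277 + (-4*(-1/16) + sqrt(6))/(2*((-4*(-1/16))))) = 1/(-20277 + (1/4 + sqrt(6))/(2*(1/4))) = 1/(-20277 + (1/2)*4*(1/4 + sqrt(6))) = 1/(-20277 + (1/2 + 2*sqrt(6))) = 1/(-40553/2 + 2*sqrt(6))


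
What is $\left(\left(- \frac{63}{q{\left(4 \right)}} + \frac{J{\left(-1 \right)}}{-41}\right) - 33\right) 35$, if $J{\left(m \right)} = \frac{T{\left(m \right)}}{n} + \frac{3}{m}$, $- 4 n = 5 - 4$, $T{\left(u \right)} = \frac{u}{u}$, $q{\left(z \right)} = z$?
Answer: $- \frac{278845}{164} \approx -1700.3$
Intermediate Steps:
$T{\left(u \right)} = 1$
$n = - \frac{1}{4}$ ($n = - \frac{5 - 4}{4} = \left(- \frac{1}{4}\right) 1 = - \frac{1}{4} \approx -0.25$)
$J{\left(m \right)} = -4 + \frac{3}{m}$ ($J{\left(m \right)} = 1 \frac{1}{- \frac{1}{4}} + \frac{3}{m} = 1 \left(-4\right) + \frac{3}{m} = -4 + \frac{3}{m}$)
$\left(\left(- \frac{63}{q{\left(4 \right)}} + \frac{J{\left(-1 \right)}}{-41}\right) - 33\right) 35 = \left(\left(- \frac{63}{4} + \frac{-4 + \frac{3}{-1}}{-41}\right) - 33\right) 35 = \left(\left(\left(-63\right) \frac{1}{4} + \left(-4 + 3 \left(-1\right)\right) \left(- \frac{1}{41}\right)\right) - 33\right) 35 = \left(\left(- \frac{63}{4} + \left(-4 - 3\right) \left(- \frac{1}{41}\right)\right) - 33\right) 35 = \left(\left(- \frac{63}{4} - - \frac{7}{41}\right) - 33\right) 35 = \left(\left(- \frac{63}{4} + \frac{7}{41}\right) - 33\right) 35 = \left(- \frac{2555}{164} - 33\right) 35 = \left(- \frac{7967}{164}\right) 35 = - \frac{278845}{164}$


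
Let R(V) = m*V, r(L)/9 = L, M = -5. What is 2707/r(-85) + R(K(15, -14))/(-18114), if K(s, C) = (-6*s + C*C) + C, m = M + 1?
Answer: -8125513/2309535 ≈ -3.5182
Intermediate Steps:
r(L) = 9*L
m = -4 (m = -5 + 1 = -4)
K(s, C) = C + C² - 6*s (K(s, C) = (-6*s + C²) + C = (C² - 6*s) + C = C + C² - 6*s)
R(V) = -4*V
2707/r(-85) + R(K(15, -14))/(-18114) = 2707/((9*(-85))) - 4*(-14 + (-14)² - 6*15)/(-18114) = 2707/(-765) - 4*(-14 + 196 - 90)*(-1/18114) = 2707*(-1/765) - 4*92*(-1/18114) = -2707/765 - 368*(-1/18114) = -2707/765 + 184/9057 = -8125513/2309535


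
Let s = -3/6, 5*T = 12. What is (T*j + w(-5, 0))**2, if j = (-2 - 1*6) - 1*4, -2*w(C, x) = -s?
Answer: 337561/400 ≈ 843.90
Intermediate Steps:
T = 12/5 (T = (1/5)*12 = 12/5 ≈ 2.4000)
s = -1/2 (s = -3*1/6 = -1/2 ≈ -0.50000)
w(C, x) = -1/4 (w(C, x) = -(-1)*(-1)/(2*2) = -1/2*1/2 = -1/4)
j = -12 (j = (-2 - 6) - 4 = -8 - 4 = -12)
(T*j + w(-5, 0))**2 = ((12/5)*(-12) - 1/4)**2 = (-144/5 - 1/4)**2 = (-581/20)**2 = 337561/400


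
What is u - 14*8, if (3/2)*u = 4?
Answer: -328/3 ≈ -109.33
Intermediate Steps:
u = 8/3 (u = (2/3)*4 = 8/3 ≈ 2.6667)
u - 14*8 = 8/3 - 14*8 = 8/3 - 112 = -328/3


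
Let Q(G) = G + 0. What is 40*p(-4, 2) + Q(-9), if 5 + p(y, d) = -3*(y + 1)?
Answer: 151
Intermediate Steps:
p(y, d) = -8 - 3*y (p(y, d) = -5 - 3*(y + 1) = -5 - 3*(1 + y) = -5 + (-3 - 3*y) = -8 - 3*y)
Q(G) = G
40*p(-4, 2) + Q(-9) = 40*(-8 - 3*(-4)) - 9 = 40*(-8 + 12) - 9 = 40*4 - 9 = 160 - 9 = 151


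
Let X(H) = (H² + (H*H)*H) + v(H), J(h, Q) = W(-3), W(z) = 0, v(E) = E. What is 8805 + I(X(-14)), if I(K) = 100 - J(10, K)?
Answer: 8905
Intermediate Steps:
J(h, Q) = 0
X(H) = H + H² + H³ (X(H) = (H² + (H*H)*H) + H = (H² + H²*H) + H = (H² + H³) + H = H + H² + H³)
I(K) = 100 (I(K) = 100 - 1*0 = 100 + 0 = 100)
8805 + I(X(-14)) = 8805 + 100 = 8905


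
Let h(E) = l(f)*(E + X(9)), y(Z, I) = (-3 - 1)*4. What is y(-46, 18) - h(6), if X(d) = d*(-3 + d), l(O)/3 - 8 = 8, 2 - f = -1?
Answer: -2896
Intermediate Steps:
f = 3 (f = 2 - 1*(-1) = 2 + 1 = 3)
l(O) = 48 (l(O) = 24 + 3*8 = 24 + 24 = 48)
y(Z, I) = -16 (y(Z, I) = -4*4 = -16)
h(E) = 2592 + 48*E (h(E) = 48*(E + 9*(-3 + 9)) = 48*(E + 9*6) = 48*(E + 54) = 48*(54 + E) = 2592 + 48*E)
y(-46, 18) - h(6) = -16 - (2592 + 48*6) = -16 - (2592 + 288) = -16 - 1*2880 = -16 - 2880 = -2896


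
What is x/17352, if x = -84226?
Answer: -42113/8676 ≈ -4.8540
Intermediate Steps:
x/17352 = -84226/17352 = -84226*1/17352 = -42113/8676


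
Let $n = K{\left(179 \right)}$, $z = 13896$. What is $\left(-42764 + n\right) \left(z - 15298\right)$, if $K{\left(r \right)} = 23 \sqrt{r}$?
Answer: $59955128 - 32246 \sqrt{179} \approx 5.9524 \cdot 10^{7}$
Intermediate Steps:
$n = 23 \sqrt{179} \approx 307.72$
$\left(-42764 + n\right) \left(z - 15298\right) = \left(-42764 + 23 \sqrt{179}\right) \left(13896 - 15298\right) = \left(-42764 + 23 \sqrt{179}\right) \left(-1402\right) = 59955128 - 32246 \sqrt{179}$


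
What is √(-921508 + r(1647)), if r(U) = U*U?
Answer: √1791101 ≈ 1338.3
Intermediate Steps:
r(U) = U²
√(-921508 + r(1647)) = √(-921508 + 1647²) = √(-921508 + 2712609) = √1791101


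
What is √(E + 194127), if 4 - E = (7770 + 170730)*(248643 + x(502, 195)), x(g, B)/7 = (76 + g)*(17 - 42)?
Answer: I*√26327306369 ≈ 1.6226e+5*I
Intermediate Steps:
x(g, B) = -13300 - 175*g (x(g, B) = 7*((76 + g)*(17 - 42)) = 7*((76 + g)*(-25)) = 7*(-1900 - 25*g) = -13300 - 175*g)
E = -26327500496 (E = 4 - (7770 + 170730)*(248643 + (-13300 - 175*502)) = 4 - 178500*(248643 + (-13300 - 87850)) = 4 - 178500*(248643 - 101150) = 4 - 178500*147493 = 4 - 1*26327500500 = 4 - 26327500500 = -26327500496)
√(E + 194127) = √(-26327500496 + 194127) = √(-26327306369) = I*√26327306369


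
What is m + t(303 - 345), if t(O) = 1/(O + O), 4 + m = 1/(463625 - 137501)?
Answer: -4579321/1141434 ≈ -4.0119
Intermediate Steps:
m = -1304495/326124 (m = -4 + 1/(463625 - 137501) = -4 + 1/326124 = -1304495/326124 ≈ -4.0000)
t(O) = 1/(2*O)
m + t(303 - 345) = -1304495/326124 + 1/(2*(303 - 345)) = -1304495/326124 + (½)/(-42) = -1304495/326124 + (½)*(-1/42) = -1304495/326124 - 1/84 = -4579321/1141434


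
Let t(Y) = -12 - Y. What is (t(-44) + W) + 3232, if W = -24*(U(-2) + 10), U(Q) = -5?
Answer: 3144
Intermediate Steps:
W = -120 (W = -24*(-5 + 10) = -24*5 = -120)
(t(-44) + W) + 3232 = ((-12 - 1*(-44)) - 120) + 3232 = ((-12 + 44) - 120) + 3232 = (32 - 120) + 3232 = -88 + 3232 = 3144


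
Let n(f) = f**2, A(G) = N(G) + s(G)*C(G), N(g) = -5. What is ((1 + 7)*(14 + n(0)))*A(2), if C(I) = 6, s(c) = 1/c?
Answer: -224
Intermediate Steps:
A(G) = -5 + 6/G
((1 + 7)*(14 + n(0)))*A(2) = ((1 + 7)*(14 + 0**2))*(-5 + 6/2) = (8*(14 + 0))*(-5 + 6*(1/2)) = (8*14)*(-5 + 3) = 112*(-2) = -224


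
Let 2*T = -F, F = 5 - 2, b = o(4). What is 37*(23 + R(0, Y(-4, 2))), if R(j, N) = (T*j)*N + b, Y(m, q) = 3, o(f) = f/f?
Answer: 888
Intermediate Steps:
o(f) = 1
b = 1
F = 3
T = -3/2 (T = (-1*3)/2 = (1/2)*(-3) = -3/2 ≈ -1.5000)
R(j, N) = 1 - 3*N*j/2 (R(j, N) = (-3*j/2)*N + 1 = -3*N*j/2 + 1 = 1 - 3*N*j/2)
37*(23 + R(0, Y(-4, 2))) = 37*(23 + (1 - 3/2*3*0)) = 37*(23 + (1 + 0)) = 37*(23 + 1) = 37*24 = 888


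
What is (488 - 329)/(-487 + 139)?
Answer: -53/116 ≈ -0.45690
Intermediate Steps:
(488 - 329)/(-487 + 139) = 159/(-348) = 159*(-1/348) = -53/116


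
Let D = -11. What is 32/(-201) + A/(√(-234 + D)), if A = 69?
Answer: -32/201 - 69*I*√5/35 ≈ -0.1592 - 4.4082*I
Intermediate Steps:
32/(-201) + A/(√(-234 + D)) = 32/(-201) + 69/(√(-234 - 11)) = 32*(-1/201) + 69/(√(-245)) = -32/201 + 69/((7*I*√5)) = -32/201 + 69*(-I*√5/35) = -32/201 - 69*I*√5/35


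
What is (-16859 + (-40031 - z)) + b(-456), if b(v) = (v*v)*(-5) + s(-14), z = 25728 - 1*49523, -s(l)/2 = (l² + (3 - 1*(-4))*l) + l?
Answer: -1072943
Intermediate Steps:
s(l) = -16*l - 2*l² (s(l) = -2*((l² + (3 - 1*(-4))*l) + l) = -2*((l² + (3 + 4)*l) + l) = -2*((l² + 7*l) + l) = -2*(l² + 8*l) = -16*l - 2*l²)
z = -23795 (z = 25728 - 49523 = -23795)
b(v) = -168 - 5*v² (b(v) = (v*v)*(-5) - 2*(-14)*(8 - 14) = v²*(-5) - 2*(-14)*(-6) = -5*v² - 168 = -168 - 5*v²)
(-16859 + (-40031 - z)) + b(-456) = (-16859 + (-40031 - 1*(-23795))) + (-168 - 5*(-456)²) = (-16859 + (-40031 + 23795)) + (-168 - 5*207936) = (-16859 - 16236) + (-168 - 1039680) = -33095 - 1039848 = -1072943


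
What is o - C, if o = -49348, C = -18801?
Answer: -30547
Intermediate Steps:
o - C = -49348 - 1*(-18801) = -49348 + 18801 = -30547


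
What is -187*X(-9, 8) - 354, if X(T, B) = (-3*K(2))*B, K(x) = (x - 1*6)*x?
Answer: -36258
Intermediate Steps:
K(x) = x*(-6 + x) (K(x) = (x - 6)*x = (-6 + x)*x = x*(-6 + x))
X(T, B) = 24*B (X(T, B) = (-6*(-6 + 2))*B = (-6*(-4))*B = (-3*(-8))*B = 24*B)
-187*X(-9, 8) - 354 = -4488*8 - 354 = -187*192 - 354 = -35904 - 354 = -36258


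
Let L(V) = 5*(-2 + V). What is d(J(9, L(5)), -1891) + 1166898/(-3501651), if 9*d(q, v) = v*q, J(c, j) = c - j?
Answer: 4413247796/3501651 ≈ 1260.3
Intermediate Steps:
L(V) = -10 + 5*V
d(q, v) = q*v/9 (d(q, v) = (v*q)/9 = (q*v)/9 = q*v/9)
d(J(9, L(5)), -1891) + 1166898/(-3501651) = (⅑)*(9 - (-10 + 5*5))*(-1891) + 1166898/(-3501651) = (⅑)*(9 - (-10 + 25))*(-1891) + 1166898*(-1/3501651) = (⅑)*(9 - 1*15)*(-1891) - 388966/1167217 = (⅑)*(9 - 15)*(-1891) - 388966/1167217 = (⅑)*(-6)*(-1891) - 388966/1167217 = 3782/3 - 388966/1167217 = 4413247796/3501651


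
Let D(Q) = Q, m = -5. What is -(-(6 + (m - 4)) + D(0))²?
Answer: -9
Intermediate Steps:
-(-(6 + (m - 4)) + D(0))² = -(-(6 + (-5 - 4)) + 0)² = -(-(6 - 9) + 0)² = -(-1*(-3) + 0)² = -(3 + 0)² = -1*3² = -1*9 = -9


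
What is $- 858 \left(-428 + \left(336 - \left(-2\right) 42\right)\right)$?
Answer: $6864$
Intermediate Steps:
$- 858 \left(-428 + \left(336 - \left(-2\right) 42\right)\right) = - 858 \left(-428 + \left(336 - -84\right)\right) = - 858 \left(-428 + \left(336 + 84\right)\right) = - 858 \left(-428 + 420\right) = \left(-858\right) \left(-8\right) = 6864$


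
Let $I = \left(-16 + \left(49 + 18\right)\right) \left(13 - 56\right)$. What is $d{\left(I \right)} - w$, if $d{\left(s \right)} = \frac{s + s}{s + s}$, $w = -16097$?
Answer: $16098$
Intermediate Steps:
$I = -2193$ ($I = \left(-16 + 67\right) \left(-43\right) = 51 \left(-43\right) = -2193$)
$d{\left(s \right)} = 1$ ($d{\left(s \right)} = \frac{2 s}{2 s} = 2 s \frac{1}{2 s} = 1$)
$d{\left(I \right)} - w = 1 - -16097 = 1 + 16097 = 16098$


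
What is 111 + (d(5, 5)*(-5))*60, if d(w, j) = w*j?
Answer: -7389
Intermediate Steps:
d(w, j) = j*w
111 + (d(5, 5)*(-5))*60 = 111 + ((5*5)*(-5))*60 = 111 + (25*(-5))*60 = 111 - 125*60 = 111 - 7500 = -7389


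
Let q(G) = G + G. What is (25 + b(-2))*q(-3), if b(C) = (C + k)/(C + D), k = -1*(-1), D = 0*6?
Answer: -153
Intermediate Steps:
D = 0
k = 1
b(C) = (1 + C)/C (b(C) = (C + 1)/(C + 0) = (1 + C)/C)
q(G) = 2*G
(25 + b(-2))*q(-3) = (25 + (1 - 2)/(-2))*(2*(-3)) = (25 - ½*(-1))*(-6) = (25 + ½)*(-6) = (51/2)*(-6) = -153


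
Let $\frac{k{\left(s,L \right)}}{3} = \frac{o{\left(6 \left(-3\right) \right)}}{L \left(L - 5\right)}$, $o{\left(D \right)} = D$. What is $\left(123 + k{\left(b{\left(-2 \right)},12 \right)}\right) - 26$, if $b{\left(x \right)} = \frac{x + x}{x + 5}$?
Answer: $\frac{1349}{14} \approx 96.357$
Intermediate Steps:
$b{\left(x \right)} = \frac{2 x}{5 + x}$
$k{\left(s,L \right)} = - \frac{54}{L \left(-5 + L\right)}$ ($k{\left(s,L \right)} = 3 \frac{6 \left(-3\right)}{L \left(L - 5\right)} = 3 \left(- \frac{18}{L \left(-5 + L\right)}\right) = - \frac{54}{L \left(-5 + L\right)}$)
$\left(123 + k{\left(b{\left(-2 \right)},12 \right)}\right) - 26 = \left(123 - \frac{54}{12 \left(-5 + 12\right)}\right) - 26 = \left(123 - \frac{9}{2 \cdot 7}\right) - 26 = \left(123 - \frac{9}{2} \cdot \frac{1}{7}\right) - 26 = \left(123 - \frac{9}{14}\right) - 26 = \frac{1713}{14} - 26 = \frac{1349}{14}$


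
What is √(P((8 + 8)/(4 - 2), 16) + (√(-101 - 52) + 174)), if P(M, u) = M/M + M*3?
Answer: √(199 + 3*I*√17) ≈ 14.114 + 0.43821*I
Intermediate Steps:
P(M, u) = 1 + 3*M
√(P((8 + 8)/(4 - 2), 16) + (√(-101 - 52) + 174)) = √((1 + 3*((8 + 8)/(4 - 2))) + (√(-101 - 52) + 174)) = √((1 + 3*(16/2)) + (√(-153) + 174)) = √((1 + 3*(16*(½))) + (3*I*√17 + 174)) = √((1 + 3*8) + (174 + 3*I*√17)) = √((1 + 24) + (174 + 3*I*√17)) = √(25 + (174 + 3*I*√17)) = √(199 + 3*I*√17)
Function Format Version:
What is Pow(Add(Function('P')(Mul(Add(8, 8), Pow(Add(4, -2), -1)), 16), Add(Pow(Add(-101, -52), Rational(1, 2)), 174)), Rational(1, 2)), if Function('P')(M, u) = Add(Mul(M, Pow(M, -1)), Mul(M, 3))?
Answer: Pow(Add(199, Mul(3, I, Pow(17, Rational(1, 2)))), Rational(1, 2)) ≈ Add(14.114, Mul(0.43821, I))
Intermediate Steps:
Function('P')(M, u) = Add(1, Mul(3, M))
Pow(Add(Function('P')(Mul(Add(8, 8), Pow(Add(4, -2), -1)), 16), Add(Pow(Add(-101, -52), Rational(1, 2)), 174)), Rational(1, 2)) = Pow(Add(Add(1, Mul(3, Mul(Add(8, 8), Pow(Add(4, -2), -1)))), Add(Pow(Add(-101, -52), Rational(1, 2)), 174)), Rational(1, 2)) = Pow(Add(Add(1, Mul(3, Mul(16, Pow(2, -1)))), Add(Pow(-153, Rational(1, 2)), 174)), Rational(1, 2)) = Pow(Add(Add(1, Mul(3, Mul(16, Rational(1, 2)))), Add(Mul(3, I, Pow(17, Rational(1, 2))), 174)), Rational(1, 2)) = Pow(Add(Add(1, Mul(3, 8)), Add(174, Mul(3, I, Pow(17, Rational(1, 2))))), Rational(1, 2)) = Pow(Add(Add(1, 24), Add(174, Mul(3, I, Pow(17, Rational(1, 2))))), Rational(1, 2)) = Pow(Add(25, Add(174, Mul(3, I, Pow(17, Rational(1, 2))))), Rational(1, 2)) = Pow(Add(199, Mul(3, I, Pow(17, Rational(1, 2)))), Rational(1, 2))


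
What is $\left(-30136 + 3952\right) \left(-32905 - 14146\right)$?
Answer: $1231983384$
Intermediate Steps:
$\left(-30136 + 3952\right) \left(-32905 - 14146\right) = - 26184 \left(-32905 + \left(-23263 + 9117\right)\right) = - 26184 \left(-32905 - 14146\right) = \left(-26184\right) \left(-47051\right) = 1231983384$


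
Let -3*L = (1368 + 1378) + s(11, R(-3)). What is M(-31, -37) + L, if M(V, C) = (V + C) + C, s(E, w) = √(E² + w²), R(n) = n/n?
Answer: -3061/3 - √122/3 ≈ -1024.0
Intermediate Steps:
R(n) = 1
M(V, C) = V + 2*C (M(V, C) = (C + V) + C = V + 2*C)
L = -2746/3 - √122/3 (L = -((1368 + 1378) + √(11² + 1²))/3 = -(2746 + √(121 + 1))/3 = -(2746 + √122)/3 = -2746/3 - √122/3 ≈ -919.02)
M(-31, -37) + L = (-31 + 2*(-37)) + (-2746/3 - √122/3) = (-31 - 74) + (-2746/3 - √122/3) = -105 + (-2746/3 - √122/3) = -3061/3 - √122/3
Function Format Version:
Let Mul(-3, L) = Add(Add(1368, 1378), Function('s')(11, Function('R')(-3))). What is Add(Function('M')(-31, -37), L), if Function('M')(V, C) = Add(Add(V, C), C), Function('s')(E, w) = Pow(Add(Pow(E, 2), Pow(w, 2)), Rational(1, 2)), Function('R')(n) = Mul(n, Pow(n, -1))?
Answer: Add(Rational(-3061, 3), Mul(Rational(-1, 3), Pow(122, Rational(1, 2)))) ≈ -1024.0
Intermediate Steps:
Function('R')(n) = 1
Function('M')(V, C) = Add(V, Mul(2, C)) (Function('M')(V, C) = Add(Add(C, V), C) = Add(V, Mul(2, C)))
L = Add(Rational(-2746, 3), Mul(Rational(-1, 3), Pow(122, Rational(1, 2)))) (L = Mul(Rational(-1, 3), Add(Add(1368, 1378), Pow(Add(Pow(11, 2), Pow(1, 2)), Rational(1, 2)))) = Mul(Rational(-1, 3), Add(2746, Pow(Add(121, 1), Rational(1, 2)))) = Mul(Rational(-1, 3), Add(2746, Pow(122, Rational(1, 2)))) = Add(Rational(-2746, 3), Mul(Rational(-1, 3), Pow(122, Rational(1, 2)))) ≈ -919.02)
Add(Function('M')(-31, -37), L) = Add(Add(-31, Mul(2, -37)), Add(Rational(-2746, 3), Mul(Rational(-1, 3), Pow(122, Rational(1, 2))))) = Add(Add(-31, -74), Add(Rational(-2746, 3), Mul(Rational(-1, 3), Pow(122, Rational(1, 2))))) = Add(-105, Add(Rational(-2746, 3), Mul(Rational(-1, 3), Pow(122, Rational(1, 2))))) = Add(Rational(-3061, 3), Mul(Rational(-1, 3), Pow(122, Rational(1, 2))))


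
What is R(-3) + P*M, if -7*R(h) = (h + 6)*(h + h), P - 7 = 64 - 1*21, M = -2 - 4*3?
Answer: -4882/7 ≈ -697.43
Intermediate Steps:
M = -14 (M = -2 - 12 = -14)
P = 50 (P = 7 + (64 - 1*21) = 7 + (64 - 21) = 7 + 43 = 50)
R(h) = -2*h*(6 + h)/7 (R(h) = -(h + 6)*(h + h)/7 = -(6 + h)*2*h/7 = -2*h*(6 + h)/7)
R(-3) + P*M = -2/7*(-3)*(6 - 3) + 50*(-14) = -2/7*(-3)*3 - 700 = 18/7 - 700 = -4882/7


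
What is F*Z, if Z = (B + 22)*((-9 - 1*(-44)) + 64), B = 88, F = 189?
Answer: 2058210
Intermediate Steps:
Z = 10890 (Z = (88 + 22)*((-9 - 1*(-44)) + 64) = 110*((-9 + 44) + 64) = 110*(35 + 64) = 110*99 = 10890)
F*Z = 189*10890 = 2058210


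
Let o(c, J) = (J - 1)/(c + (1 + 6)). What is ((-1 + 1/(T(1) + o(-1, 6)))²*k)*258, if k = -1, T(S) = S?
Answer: -6450/121 ≈ -53.306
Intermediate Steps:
o(c, J) = (-1 + J)/(7 + c) (o(c, J) = (-1 + J)/(c + 7) = (-1 + J)/(7 + c))
((-1 + 1/(T(1) + o(-1, 6)))²*k)*258 = ((-1 + 1/(1 + (-1 + 6)/(7 - 1)))²*(-1))*258 = ((-1 + 1/(1 + 5/6))²*(-1))*258 = ((-1 + 1/(1 + (⅙)*5))²*(-1))*258 = ((-1 + 1/(1 + ⅚))²*(-1))*258 = ((-1 + 1/(11/6))²*(-1))*258 = ((-1 + 6/11)²*(-1))*258 = ((-5/11)²*(-1))*258 = ((25/121)*(-1))*258 = -25/121*258 = -6450/121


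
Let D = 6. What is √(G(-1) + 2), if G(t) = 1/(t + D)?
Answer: √55/5 ≈ 1.4832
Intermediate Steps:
G(t) = 1/(6 + t) (G(t) = 1/(t + 6) = 1/(6 + t))
√(G(-1) + 2) = √(1/(6 - 1) + 2) = √(1/5 + 2) = √(⅕ + 2) = √(11/5) = √55/5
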